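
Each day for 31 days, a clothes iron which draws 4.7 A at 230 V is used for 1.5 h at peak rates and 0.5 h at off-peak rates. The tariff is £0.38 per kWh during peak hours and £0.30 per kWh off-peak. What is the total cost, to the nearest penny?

Power = 4.7 A × 230 V = 1081 W = 1.081 kW
Peak energy = 1.081 kW × 1.5 h × 31 = 50.2665 kWh
Off-peak energy = 1.081 kW × 0.5 h × 31 = 16.7555 kWh
Cost = 50.2665 × £0.38 + 16.7555 × £0.30 = £19.10127 + £5.02665 = £24.13

£24.13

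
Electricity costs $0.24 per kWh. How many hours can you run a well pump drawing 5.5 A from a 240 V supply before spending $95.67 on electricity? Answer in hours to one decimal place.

Power = 5.5 A × 240 V = 1320 W = 1.32 kW
Energy available = $95.67 ÷ $0.24/kWh = 398.625 kWh
Hours = 398.625 kWh ÷ 1.32 kW = 302.0 h

302.0 h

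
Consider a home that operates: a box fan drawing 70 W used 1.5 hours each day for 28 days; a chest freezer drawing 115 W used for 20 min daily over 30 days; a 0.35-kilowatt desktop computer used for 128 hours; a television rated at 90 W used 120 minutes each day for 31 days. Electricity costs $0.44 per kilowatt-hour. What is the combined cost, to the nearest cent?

$23.97

box fan: Runtime = 1.5 h/day × 28 days = 42 h
box fan: 0.07 kW × 42 h = 2.94 kWh
chest freezer: Runtime = 20 min × 30 = 600 min = 10 h
chest freezer: 0.115 kW × 10 h = 1.15 kWh
desktop computer: 0.35 kW × 128 h = 44.8 kWh
television: Runtime = 120 min × 31 = 3720 min = 62 h
television: 0.09 kW × 62 h = 5.58 kWh
Total energy = 54.47 kWh
Cost = 54.47 × $0.44 = $23.97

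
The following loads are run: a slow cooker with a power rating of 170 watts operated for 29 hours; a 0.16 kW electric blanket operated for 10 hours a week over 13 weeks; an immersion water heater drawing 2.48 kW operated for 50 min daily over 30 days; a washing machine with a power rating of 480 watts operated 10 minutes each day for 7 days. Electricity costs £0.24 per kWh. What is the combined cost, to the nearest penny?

slow cooker: 0.17 kW × 29 h = 4.93 kWh
electric blanket: Runtime = 10 h/week × 13 weeks = 130 h
electric blanket: 0.16 kW × 130 h = 20.8 kWh
immersion water heater: Runtime = 50 min × 30 = 1500 min = 25 h
immersion water heater: 2.48 kW × 25 h = 62 kWh
washing machine: Runtime = 10 min × 7 = 70 min = 1.166666… h
washing machine: 0.48 kW × 1.166666… h = 0.56 kWh
Total energy = 88.29 kWh
Cost = 88.29 × £0.24 = £21.19

£21.19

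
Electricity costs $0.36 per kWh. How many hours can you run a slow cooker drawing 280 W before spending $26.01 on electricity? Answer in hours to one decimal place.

Energy available = $26.01 ÷ $0.36/kWh = 72.25 kWh
Hours = 72.25 kWh ÷ 0.28 kW = 258.0 h

258.0 h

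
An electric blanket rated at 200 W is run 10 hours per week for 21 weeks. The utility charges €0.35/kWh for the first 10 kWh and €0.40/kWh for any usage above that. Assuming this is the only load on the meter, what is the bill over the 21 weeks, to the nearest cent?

Runtime = 10 h/week × 21 weeks = 210 h
Energy = 0.2 kW × 210 h = 42 kWh
Tier 1 (0–10 kWh): 10 × €0.35 = €3.5
Above 10 kWh: 32 × €0.40 = €12.8
Bill = €16.30

€16.30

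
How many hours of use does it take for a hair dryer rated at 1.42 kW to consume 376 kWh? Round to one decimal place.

264.8 h

Hours = 376 kWh ÷ 1.42 kW = 264.8 h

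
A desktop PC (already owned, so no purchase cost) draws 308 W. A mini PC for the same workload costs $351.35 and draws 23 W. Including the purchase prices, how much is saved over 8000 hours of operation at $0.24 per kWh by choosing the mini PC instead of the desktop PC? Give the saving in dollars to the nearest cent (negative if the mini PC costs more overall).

$195.85

desktop PC: $0.00 + (308/1000) kW × 8000 h × $0.24 = $0.00 + $591.36 = $591.36
mini PC: $351.35 + (23/1000) kW × 8000 h × $0.24 = $351.35 + $44.16 = $395.51
Saving = $591.36 − $395.51 = $195.85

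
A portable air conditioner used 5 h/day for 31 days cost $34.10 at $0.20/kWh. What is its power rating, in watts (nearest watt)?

Energy = $34.10 ÷ $0.20/kWh = 170.5 kWh
Runtime = 5 h/day × 31 days = 155 h
Power = 170.5 kWh ÷ 155 h = 1.1 kW = 1100 W

1100 W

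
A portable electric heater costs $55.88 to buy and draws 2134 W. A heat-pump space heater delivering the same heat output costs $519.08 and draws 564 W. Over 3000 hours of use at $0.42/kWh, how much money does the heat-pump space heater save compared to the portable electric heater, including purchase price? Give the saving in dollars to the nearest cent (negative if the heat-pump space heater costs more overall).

portable electric heater: $55.88 + (2134/1000) kW × 3000 h × $0.42 = $55.88 + $2688.84 = $2744.72
heat-pump space heater: $519.08 + (564/1000) kW × 3000 h × $0.42 = $519.08 + $710.64 = $1229.72
Saving = $2744.72 − $1229.72 = $1515

$1515.00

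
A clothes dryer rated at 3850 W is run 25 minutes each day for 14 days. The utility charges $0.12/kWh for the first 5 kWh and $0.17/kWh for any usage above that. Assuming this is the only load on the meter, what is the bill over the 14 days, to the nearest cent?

Runtime = 25 min × 14 = 350 min = 5.833333… h
Energy = 3.85 kW × 5.833333… h = 22.458333… kWh
Tier 1 (0–5 kWh): 5 × $0.12 = $0.6
Above 5 kWh: 17.458333… × $0.17 = $2.967916…
Bill = $3.57

$3.57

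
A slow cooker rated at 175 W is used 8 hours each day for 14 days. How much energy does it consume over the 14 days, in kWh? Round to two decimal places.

19.60 kWh

Runtime = 8 h/day × 14 days = 112 h
Energy = 0.175 kW × 112 h = 19.6 kWh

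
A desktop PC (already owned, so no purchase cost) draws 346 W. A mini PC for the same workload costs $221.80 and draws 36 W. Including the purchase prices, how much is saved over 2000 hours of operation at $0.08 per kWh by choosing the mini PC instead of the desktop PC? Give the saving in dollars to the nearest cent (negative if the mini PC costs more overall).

desktop PC: $0.00 + (346/1000) kW × 2000 h × $0.08 = $0.00 + $55.36 = $55.36
mini PC: $221.80 + (36/1000) kW × 2000 h × $0.08 = $221.80 + $5.76 = $227.56
Saving = $55.36 − $227.56 = −$172.2

-$172.20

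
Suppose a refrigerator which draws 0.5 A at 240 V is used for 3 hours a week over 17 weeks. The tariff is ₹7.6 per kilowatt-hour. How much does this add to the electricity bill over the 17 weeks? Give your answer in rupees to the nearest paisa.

₹46.51

Power = 0.5 A × 240 V = 120 W = 0.12 kW
Runtime = 3 h/week × 17 weeks = 51 h
Energy = 0.12 kW × 51 h = 6.12 kWh
Cost = 6.12 kWh × ₹7.6/kWh = ₹46.51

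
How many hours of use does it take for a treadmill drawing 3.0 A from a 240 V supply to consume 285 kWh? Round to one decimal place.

Power = 3.0 A × 240 V = 720 W = 0.72 kW
Hours = 285 kWh ÷ 0.72 kW = 395.8 h

395.8 h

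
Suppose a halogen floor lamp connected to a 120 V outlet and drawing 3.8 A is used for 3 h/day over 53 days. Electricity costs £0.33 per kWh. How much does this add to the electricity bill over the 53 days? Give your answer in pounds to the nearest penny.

Power = 3.8 A × 120 V = 456 W = 0.456 kW
Runtime = 3 h/day × 53 days = 159 h
Energy = 0.456 kW × 159 h = 72.504 kWh
Cost = 72.504 kWh × £0.33/kWh = £23.93

£23.93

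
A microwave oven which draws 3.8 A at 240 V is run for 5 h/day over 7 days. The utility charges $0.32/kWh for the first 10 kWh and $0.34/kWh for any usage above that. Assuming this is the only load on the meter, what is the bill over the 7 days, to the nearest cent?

$10.65

Power = 3.8 A × 240 V = 912 W = 0.912 kW
Runtime = 5 h/day × 7 days = 35 h
Energy = 0.912 kW × 35 h = 31.92 kWh
Tier 1 (0–10 kWh): 10 × $0.32 = $3.2
Above 10 kWh: 21.92 × $0.34 = $7.4528
Bill = $10.65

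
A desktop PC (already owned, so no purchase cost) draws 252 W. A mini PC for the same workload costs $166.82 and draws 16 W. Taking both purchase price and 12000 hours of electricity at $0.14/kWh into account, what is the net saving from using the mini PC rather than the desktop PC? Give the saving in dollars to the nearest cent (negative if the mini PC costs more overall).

desktop PC: $0.00 + (252/1000) kW × 12000 h × $0.14 = $0.00 + $423.36 = $423.36
mini PC: $166.82 + (16/1000) kW × 12000 h × $0.14 = $166.82 + $26.88 = $193.7
Saving = $423.36 − $193.7 = $229.66

$229.66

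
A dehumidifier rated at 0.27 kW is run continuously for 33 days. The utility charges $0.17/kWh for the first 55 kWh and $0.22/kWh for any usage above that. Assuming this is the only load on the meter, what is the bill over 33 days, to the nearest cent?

Runtime = 24 h × 33 = 792 h
Energy = 0.27 kW × 792 h = 213.84 kWh
Tier 1 (0–55 kWh): 55 × $0.17 = $9.35
Above 55 kWh: 158.84 × $0.22 = $34.9448
Bill = $44.29

$44.29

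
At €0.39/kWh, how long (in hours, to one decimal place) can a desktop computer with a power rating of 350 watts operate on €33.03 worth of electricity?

242.0 h

Energy available = €33.03 ÷ €0.39/kWh = 84.6923 kWh
Hours = 84.6923 kWh ÷ 0.35 kW = 242.0 h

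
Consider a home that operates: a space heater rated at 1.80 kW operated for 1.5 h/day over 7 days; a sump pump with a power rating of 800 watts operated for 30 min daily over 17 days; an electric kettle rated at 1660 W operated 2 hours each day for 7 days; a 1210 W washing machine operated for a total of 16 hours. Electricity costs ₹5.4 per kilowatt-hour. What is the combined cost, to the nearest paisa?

₹368.82

space heater: Runtime = 1.5 h/day × 7 days = 10.5 h
space heater: 1.8 kW × 10.5 h = 18.9 kWh
sump pump: Runtime = 30 min × 17 = 510 min = 8.5 h
sump pump: 0.8 kW × 8.5 h = 6.8 kWh
electric kettle: Runtime = 2 h/day × 7 days = 14 h
electric kettle: 1.66 kW × 14 h = 23.24 kWh
washing machine: 1.21 kW × 16 h = 19.36 kWh
Total energy = 68.3 kWh
Cost = 68.3 × ₹5.4 = ₹368.82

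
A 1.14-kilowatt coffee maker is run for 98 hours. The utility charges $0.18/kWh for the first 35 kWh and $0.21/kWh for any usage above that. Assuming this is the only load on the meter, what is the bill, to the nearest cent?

$22.41

Energy = 1.14 kW × 98 h = 111.72 kWh
Tier 1 (0–35 kWh): 35 × $0.18 = $6.3
Above 35 kWh: 76.72 × $0.21 = $16.1112
Bill = $22.41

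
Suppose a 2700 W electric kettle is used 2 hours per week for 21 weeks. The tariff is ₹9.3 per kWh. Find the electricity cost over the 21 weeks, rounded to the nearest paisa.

Runtime = 2 h/week × 21 weeks = 42 h
Energy = 2.7 kW × 42 h = 113.4 kWh
Cost = 113.4 kWh × ₹9.3/kWh = ₹1054.62

₹1054.62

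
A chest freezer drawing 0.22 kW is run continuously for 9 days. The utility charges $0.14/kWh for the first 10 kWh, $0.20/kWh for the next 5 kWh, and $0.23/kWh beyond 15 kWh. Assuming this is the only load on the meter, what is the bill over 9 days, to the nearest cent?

Runtime = 24 h × 9 = 216 h
Energy = 0.22 kW × 216 h = 47.52 kWh
Tier 1 (0–10 kWh): 10 × $0.14 = $1.4
Tier 2 (10–15 kWh): 5 × $0.20 = $1
Above 15 kWh: 32.52 × $0.23 = $7.4796
Bill = $9.88

$9.88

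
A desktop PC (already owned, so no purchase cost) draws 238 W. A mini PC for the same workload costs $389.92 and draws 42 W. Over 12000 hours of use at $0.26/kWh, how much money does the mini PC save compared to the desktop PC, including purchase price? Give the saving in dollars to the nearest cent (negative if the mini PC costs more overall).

desktop PC: $0.00 + (238/1000) kW × 12000 h × $0.26 = $0.00 + $742.56 = $742.56
mini PC: $389.92 + (42/1000) kW × 12000 h × $0.26 = $389.92 + $131.04 = $520.96
Saving = $742.56 − $520.96 = $221.6

$221.60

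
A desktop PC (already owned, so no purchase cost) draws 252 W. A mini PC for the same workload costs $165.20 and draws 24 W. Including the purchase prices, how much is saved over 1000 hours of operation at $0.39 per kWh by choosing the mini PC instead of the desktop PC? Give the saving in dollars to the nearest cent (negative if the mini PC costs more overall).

desktop PC: $0.00 + (252/1000) kW × 1000 h × $0.39 = $0.00 + $98.28 = $98.28
mini PC: $165.20 + (24/1000) kW × 1000 h × $0.39 = $165.20 + $9.36 = $174.56
Saving = $98.28 − $174.56 = −$76.28

-$76.28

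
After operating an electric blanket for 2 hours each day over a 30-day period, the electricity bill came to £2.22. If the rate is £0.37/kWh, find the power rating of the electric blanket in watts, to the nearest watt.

Energy = £2.22 ÷ £0.37/kWh = 6 kWh
Runtime = 2 h/day × 30 days = 60 h
Power = 6 kWh ÷ 60 h = 0.1 kW = 100 W

100 W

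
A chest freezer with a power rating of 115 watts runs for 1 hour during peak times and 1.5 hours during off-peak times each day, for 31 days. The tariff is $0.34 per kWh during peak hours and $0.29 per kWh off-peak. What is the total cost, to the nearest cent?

Peak energy = 0.115 kW × 1 h × 31 = 3.565 kWh
Off-peak energy = 0.115 kW × 1.5 h × 31 = 5.3475 kWh
Cost = 3.565 × $0.34 + 5.3475 × $0.29 = $1.2121 + $1.550775 = $2.76

$2.76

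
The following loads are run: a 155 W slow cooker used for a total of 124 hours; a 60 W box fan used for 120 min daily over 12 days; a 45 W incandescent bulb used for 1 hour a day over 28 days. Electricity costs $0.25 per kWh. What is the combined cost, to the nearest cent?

slow cooker: 0.155 kW × 124 h = 19.22 kWh
box fan: Runtime = 120 min × 12 = 1440 min = 24 h
box fan: 0.06 kW × 24 h = 1.44 kWh
incandescent bulb: Runtime = 1 h/day × 28 days = 28 h
incandescent bulb: 0.045 kW × 28 h = 1.26 kWh
Total energy = 21.92 kWh
Cost = 21.92 × $0.25 = $5.48

$5.48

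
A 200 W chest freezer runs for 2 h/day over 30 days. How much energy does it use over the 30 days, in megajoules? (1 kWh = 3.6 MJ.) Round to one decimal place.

43.2 MJ

Runtime = 2 h/day × 30 days = 60 h
Energy = 0.2 kW × 60 h = 12 kWh
= 12 × 3.6 MJ = 43.2 MJ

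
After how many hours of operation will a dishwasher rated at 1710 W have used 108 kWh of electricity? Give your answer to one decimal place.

Hours = 108 kWh ÷ 1.71 kW = 63.2 h

63.2 h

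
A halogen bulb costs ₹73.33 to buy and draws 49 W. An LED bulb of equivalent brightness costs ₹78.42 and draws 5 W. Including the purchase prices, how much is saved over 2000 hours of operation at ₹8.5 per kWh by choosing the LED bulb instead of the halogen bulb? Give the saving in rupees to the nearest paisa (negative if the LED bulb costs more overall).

₹742.91

halogen bulb: ₹73.33 + (49/1000) kW × 2000 h × ₹8.5 = ₹73.33 + ₹833 = ₹906.33
LED bulb: ₹78.42 + (5/1000) kW × 2000 h × ₹8.5 = ₹78.42 + ₹85 = ₹163.42
Saving = ₹906.33 − ₹163.42 = ₹742.91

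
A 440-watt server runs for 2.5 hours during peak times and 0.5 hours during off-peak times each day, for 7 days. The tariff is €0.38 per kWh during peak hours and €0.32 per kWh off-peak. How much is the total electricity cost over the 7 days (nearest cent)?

Peak energy = 0.44 kW × 2.5 h × 7 = 7.7 kWh
Off-peak energy = 0.44 kW × 0.5 h × 7 = 1.54 kWh
Cost = 7.7 × €0.38 + 1.54 × €0.32 = €2.926 + €0.4928 = €3.42

€3.42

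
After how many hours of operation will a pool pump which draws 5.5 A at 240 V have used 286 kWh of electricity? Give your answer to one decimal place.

Power = 5.5 A × 240 V = 1320 W = 1.32 kW
Hours = 286 kWh ÷ 1.32 kW = 216.7 h

216.7 h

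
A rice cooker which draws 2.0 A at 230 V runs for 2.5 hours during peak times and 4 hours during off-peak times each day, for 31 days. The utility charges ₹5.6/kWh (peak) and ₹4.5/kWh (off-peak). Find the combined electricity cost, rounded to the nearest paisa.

₹456.32

Power = 2.0 A × 230 V = 460 W = 0.46 kW
Peak energy = 0.46 kW × 2.5 h × 31 = 35.65 kWh
Off-peak energy = 0.46 kW × 4 h × 31 = 57.04 kWh
Cost = 35.65 × ₹5.6 + 57.04 × ₹4.5 = ₹199.64 + ₹256.68 = ₹456.32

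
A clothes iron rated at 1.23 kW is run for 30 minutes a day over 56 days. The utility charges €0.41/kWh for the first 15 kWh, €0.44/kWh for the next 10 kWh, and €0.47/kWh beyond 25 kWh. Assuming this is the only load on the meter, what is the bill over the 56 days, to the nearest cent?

Runtime = 30 min × 56 = 1680 min = 28 h
Energy = 1.23 kW × 28 h = 34.44 kWh
Tier 1 (0–15 kWh): 15 × €0.41 = €6.15
Tier 2 (15–25 kWh): 10 × €0.44 = €4.4
Above 25 kWh: 9.44 × €0.47 = €4.4368
Bill = €14.99

€14.99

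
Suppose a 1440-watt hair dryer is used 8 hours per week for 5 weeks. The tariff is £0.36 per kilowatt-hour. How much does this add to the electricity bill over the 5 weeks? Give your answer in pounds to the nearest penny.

£20.74

Runtime = 8 h/week × 5 weeks = 40 h
Energy = 1.44 kW × 40 h = 57.6 kWh
Cost = 57.6 kWh × £0.36/kWh = £20.74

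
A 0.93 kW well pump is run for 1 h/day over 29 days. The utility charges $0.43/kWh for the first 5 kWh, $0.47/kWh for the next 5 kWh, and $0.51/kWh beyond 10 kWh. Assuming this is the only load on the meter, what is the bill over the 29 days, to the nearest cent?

Runtime = 1 h/day × 29 days = 29 h
Energy = 0.93 kW × 29 h = 26.97 kWh
Tier 1 (0–5 kWh): 5 × $0.43 = $2.15
Tier 2 (5–10 kWh): 5 × $0.47 = $2.35
Above 10 kWh: 16.97 × $0.51 = $8.6547
Bill = $13.15

$13.15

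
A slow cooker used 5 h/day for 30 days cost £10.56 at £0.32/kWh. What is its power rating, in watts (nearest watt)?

Energy = £10.56 ÷ £0.32/kWh = 33 kWh
Runtime = 5 h/day × 30 days = 150 h
Power = 33 kWh ÷ 150 h = 0.22 kW = 220 W

220 W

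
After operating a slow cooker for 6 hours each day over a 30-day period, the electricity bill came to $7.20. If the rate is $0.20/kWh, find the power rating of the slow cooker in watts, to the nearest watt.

200 W

Energy = $7.20 ÷ $0.20/kWh = 36 kWh
Runtime = 6 h/day × 30 days = 180 h
Power = 36 kWh ÷ 180 h = 0.2 kW = 200 W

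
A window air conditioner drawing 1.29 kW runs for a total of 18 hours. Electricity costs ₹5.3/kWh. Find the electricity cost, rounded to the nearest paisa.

Energy = 1.29 kW × 18 h = 23.22 kWh
Cost = 23.22 kWh × ₹5.3/kWh = ₹123.07

₹123.07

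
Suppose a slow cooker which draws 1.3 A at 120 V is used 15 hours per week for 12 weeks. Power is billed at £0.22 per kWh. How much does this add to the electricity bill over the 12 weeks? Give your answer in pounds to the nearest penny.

£6.18

Power = 1.3 A × 120 V = 156 W = 0.156 kW
Runtime = 15 h/week × 12 weeks = 180 h
Energy = 0.156 kW × 180 h = 28.08 kWh
Cost = 28.08 kWh × £0.22/kWh = £6.18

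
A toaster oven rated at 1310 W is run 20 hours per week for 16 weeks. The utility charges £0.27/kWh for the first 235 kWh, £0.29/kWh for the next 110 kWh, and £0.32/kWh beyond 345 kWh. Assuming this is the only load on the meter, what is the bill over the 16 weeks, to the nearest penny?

Runtime = 20 h/week × 16 weeks = 320 h
Energy = 1.31 kW × 320 h = 419.2 kWh
Tier 1 (0–235 kWh): 235 × £0.27 = £63.45
Tier 2 (235–345 kWh): 110 × £0.29 = £31.9
Above 345 kWh: 74.2 × £0.32 = £23.744
Bill = £119.09

£119.09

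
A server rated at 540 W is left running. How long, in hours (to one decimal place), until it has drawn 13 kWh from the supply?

24.1 h

Hours = 13 kWh ÷ 0.54 kW = 24.1 h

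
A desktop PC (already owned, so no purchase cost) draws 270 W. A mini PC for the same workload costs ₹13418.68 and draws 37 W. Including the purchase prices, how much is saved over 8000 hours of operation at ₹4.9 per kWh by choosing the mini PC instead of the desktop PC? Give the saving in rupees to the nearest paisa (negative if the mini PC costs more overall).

-₹4285.08

desktop PC: ₹0.00 + (270/1000) kW × 8000 h × ₹4.9 = ₹0.00 + ₹10584 = ₹10584
mini PC: ₹13418.68 + (37/1000) kW × 8000 h × ₹4.9 = ₹13418.68 + ₹1450.4 = ₹14869.08
Saving = ₹10584 − ₹14869.08 = −₹4285.08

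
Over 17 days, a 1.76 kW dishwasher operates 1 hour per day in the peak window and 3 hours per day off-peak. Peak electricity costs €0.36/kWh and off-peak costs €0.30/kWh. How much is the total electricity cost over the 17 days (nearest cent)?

Peak energy = 1.76 kW × 1 h × 17 = 29.92 kWh
Off-peak energy = 1.76 kW × 3 h × 17 = 89.76 kWh
Cost = 29.92 × €0.36 + 89.76 × €0.30 = €10.7712 + €26.928 = €37.70

€37.70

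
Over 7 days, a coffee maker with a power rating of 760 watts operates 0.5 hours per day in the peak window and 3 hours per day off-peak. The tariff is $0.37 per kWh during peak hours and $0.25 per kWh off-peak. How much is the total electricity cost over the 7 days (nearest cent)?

$4.97

Peak energy = 0.76 kW × 0.5 h × 7 = 2.66 kWh
Off-peak energy = 0.76 kW × 3 h × 7 = 15.96 kWh
Cost = 2.66 × $0.37 + 15.96 × $0.25 = $0.9842 + $3.99 = $4.97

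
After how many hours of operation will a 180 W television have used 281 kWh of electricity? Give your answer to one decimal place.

Hours = 281 kWh ÷ 0.18 kW = 1561.1 h

1561.1 h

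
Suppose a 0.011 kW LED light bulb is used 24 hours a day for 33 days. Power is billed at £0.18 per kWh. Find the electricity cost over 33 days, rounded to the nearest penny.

£1.57

Runtime = 24 h × 33 = 792 h
Energy = 0.011 kW × 792 h = 8.712 kWh
Cost = 8.712 kWh × £0.18/kWh = £1.57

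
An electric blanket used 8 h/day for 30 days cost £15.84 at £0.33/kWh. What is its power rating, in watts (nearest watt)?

200 W

Energy = £15.84 ÷ £0.33/kWh = 48 kWh
Runtime = 8 h/day × 30 days = 240 h
Power = 48 kWh ÷ 240 h = 0.2 kW = 200 W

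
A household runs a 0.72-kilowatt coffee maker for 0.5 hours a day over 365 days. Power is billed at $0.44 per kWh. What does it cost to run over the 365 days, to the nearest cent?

Runtime = 0.5 h/day × 365 days = 182.5 h
Energy = 0.72 kW × 182.5 h = 131.4 kWh
Cost = 131.4 kWh × $0.44/kWh = $57.82

$57.82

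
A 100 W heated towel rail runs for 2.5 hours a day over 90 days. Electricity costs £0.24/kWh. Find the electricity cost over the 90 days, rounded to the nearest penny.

£5.40

Runtime = 2.5 h/day × 90 days = 225 h
Energy = 0.1 kW × 225 h = 22.5 kWh
Cost = 22.5 kWh × £0.24/kWh = £5.40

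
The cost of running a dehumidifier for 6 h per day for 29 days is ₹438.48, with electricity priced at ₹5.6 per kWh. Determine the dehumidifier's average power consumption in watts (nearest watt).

450 W

Energy = ₹438.48 ÷ ₹5.6/kWh = 78.3 kWh
Runtime = 6 h/day × 29 days = 174 h
Power = 78.3 kWh ÷ 174 h = 0.45 kW = 450 W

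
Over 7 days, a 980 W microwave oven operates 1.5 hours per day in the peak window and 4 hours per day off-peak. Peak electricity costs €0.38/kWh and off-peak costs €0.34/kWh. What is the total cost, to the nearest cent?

€13.24

Peak energy = 0.98 kW × 1.5 h × 7 = 10.29 kWh
Off-peak energy = 0.98 kW × 4 h × 7 = 27.44 kWh
Cost = 10.29 × €0.38 + 27.44 × €0.34 = €3.9102 + €9.3296 = €13.24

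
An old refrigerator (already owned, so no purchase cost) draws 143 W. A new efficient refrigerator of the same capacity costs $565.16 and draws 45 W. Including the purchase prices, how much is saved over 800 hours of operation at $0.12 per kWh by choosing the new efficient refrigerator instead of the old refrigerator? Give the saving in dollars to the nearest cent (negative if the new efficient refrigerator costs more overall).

old refrigerator: $0.00 + (143/1000) kW × 800 h × $0.12 = $0.00 + $13.728 = $13.728
new efficient refrigerator: $565.16 + (45/1000) kW × 800 h × $0.12 = $565.16 + $4.32 = $569.48
Saving = $13.728 − $569.48 = −$555.752 → -$555.75

-$555.75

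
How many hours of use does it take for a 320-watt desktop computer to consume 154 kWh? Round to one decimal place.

Hours = 154 kWh ÷ 0.32 kW = 481.3 h

481.3 h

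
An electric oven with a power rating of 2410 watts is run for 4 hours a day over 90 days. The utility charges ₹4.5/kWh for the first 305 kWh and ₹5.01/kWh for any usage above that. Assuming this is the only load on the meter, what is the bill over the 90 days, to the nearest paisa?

Runtime = 4 h/day × 90 days = 360 h
Energy = 2.41 kW × 360 h = 867.6 kWh
Tier 1 (0–305 kWh): 305 × ₹4.5 = ₹1372.5
Above 305 kWh: 562.6 × ₹5.01 = ₹2818.626
Bill = ₹4191.13

₹4191.13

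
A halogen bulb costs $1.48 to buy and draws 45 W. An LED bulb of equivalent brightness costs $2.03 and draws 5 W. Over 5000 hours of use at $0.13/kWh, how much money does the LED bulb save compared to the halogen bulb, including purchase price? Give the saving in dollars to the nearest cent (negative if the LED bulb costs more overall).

halogen bulb: $1.48 + (45/1000) kW × 5000 h × $0.13 = $1.48 + $29.25 = $30.73
LED bulb: $2.03 + (5/1000) kW × 5000 h × $0.13 = $2.03 + $3.25 = $5.28
Saving = $30.73 − $5.28 = $25.45

$25.45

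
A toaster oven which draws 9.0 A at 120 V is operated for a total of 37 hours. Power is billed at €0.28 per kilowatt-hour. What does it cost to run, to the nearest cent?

Power = 9.0 A × 120 V = 1080 W = 1.08 kW
Energy = 1.08 kW × 37 h = 39.96 kWh
Cost = 39.96 kWh × €0.28/kWh = €11.19

€11.19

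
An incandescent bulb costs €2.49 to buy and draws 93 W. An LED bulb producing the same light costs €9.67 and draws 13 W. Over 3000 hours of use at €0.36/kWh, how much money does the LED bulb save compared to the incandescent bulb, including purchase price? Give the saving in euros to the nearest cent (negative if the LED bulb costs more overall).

incandescent bulb: €2.49 + (93/1000) kW × 3000 h × €0.36 = €2.49 + €100.44 = €102.93
LED bulb: €9.67 + (13/1000) kW × 3000 h × €0.36 = €9.67 + €14.04 = €23.71
Saving = €102.93 − €23.71 = €79.22

€79.22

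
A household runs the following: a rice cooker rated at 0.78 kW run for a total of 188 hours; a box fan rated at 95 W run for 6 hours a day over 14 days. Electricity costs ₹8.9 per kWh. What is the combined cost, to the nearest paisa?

₹1376.12

rice cooker: 0.78 kW × 188 h = 146.64 kWh
box fan: Runtime = 6 h/day × 14 days = 84 h
box fan: 0.095 kW × 84 h = 7.98 kWh
Total energy = 154.62 kWh
Cost = 154.62 × ₹8.9 = ₹1376.12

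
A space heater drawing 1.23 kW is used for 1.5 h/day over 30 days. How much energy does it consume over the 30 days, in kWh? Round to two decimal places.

55.35 kWh

Runtime = 1.5 h/day × 30 days = 45 h
Energy = 1.23 kW × 45 h = 55.35 kWh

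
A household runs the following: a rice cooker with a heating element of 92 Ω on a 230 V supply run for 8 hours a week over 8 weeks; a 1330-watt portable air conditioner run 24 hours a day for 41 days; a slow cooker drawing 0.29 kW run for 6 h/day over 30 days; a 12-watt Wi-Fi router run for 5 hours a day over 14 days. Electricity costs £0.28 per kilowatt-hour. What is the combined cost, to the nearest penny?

£391.60

rice cooker: Power = V²/R = 230²/92 = 575 W = 0.575 kW
rice cooker: Runtime = 8 h/week × 8 weeks = 64 h
rice cooker: 0.575 kW × 64 h = 36.8 kWh
portable air conditioner: Runtime = 24 h × 41 = 984 h
portable air conditioner: 1.33 kW × 984 h = 1308.72 kWh
slow cooker: Runtime = 6 h/day × 30 days = 180 h
slow cooker: 0.29 kW × 180 h = 52.2 kWh
Wi-Fi router: Runtime = 5 h/day × 14 days = 70 h
Wi-Fi router: 0.012 kW × 70 h = 0.84 kWh
Total energy = 1398.56 kWh
Cost = 1398.56 × £0.28 = £391.60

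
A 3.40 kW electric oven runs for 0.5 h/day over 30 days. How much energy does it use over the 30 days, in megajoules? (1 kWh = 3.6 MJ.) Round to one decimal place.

183.6 MJ

Runtime = 0.5 h/day × 30 days = 15 h
Energy = 3.4 kW × 15 h = 51 kWh
= 51 × 3.6 MJ = 183.6 MJ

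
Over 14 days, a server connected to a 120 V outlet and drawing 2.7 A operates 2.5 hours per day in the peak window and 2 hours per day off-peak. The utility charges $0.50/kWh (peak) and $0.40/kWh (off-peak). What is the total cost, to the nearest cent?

Power = 2.7 A × 120 V = 324 W = 0.324 kW
Peak energy = 0.324 kW × 2.5 h × 14 = 11.34 kWh
Off-peak energy = 0.324 kW × 2 h × 14 = 9.072 kWh
Cost = 11.34 × $0.50 + 9.072 × $0.40 = $5.67 + $3.6288 = $9.30

$9.30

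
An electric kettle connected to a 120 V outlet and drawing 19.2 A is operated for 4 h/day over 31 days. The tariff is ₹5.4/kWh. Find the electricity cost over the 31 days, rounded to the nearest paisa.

₹1542.76

Power = 19.2 A × 120 V = 2304 W = 2.304 kW
Runtime = 4 h/day × 31 days = 124 h
Energy = 2.304 kW × 124 h = 285.696 kWh
Cost = 285.696 kWh × ₹5.4/kWh = ₹1542.76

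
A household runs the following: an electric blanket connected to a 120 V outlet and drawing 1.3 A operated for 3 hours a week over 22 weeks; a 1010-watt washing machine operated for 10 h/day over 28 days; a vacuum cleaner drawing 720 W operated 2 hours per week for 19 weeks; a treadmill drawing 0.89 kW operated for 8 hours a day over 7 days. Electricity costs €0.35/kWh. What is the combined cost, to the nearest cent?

electric blanket: Power = 1.3 A × 120 V = 156 W = 0.156 kW
electric blanket: Runtime = 3 h/week × 22 weeks = 66 h
electric blanket: 0.156 kW × 66 h = 10.296 kWh
washing machine: Runtime = 10 h/day × 28 days = 280 h
washing machine: 1.01 kW × 280 h = 282.8 kWh
vacuum cleaner: Runtime = 2 h/week × 19 weeks = 38 h
vacuum cleaner: 0.72 kW × 38 h = 27.36 kWh
treadmill: Runtime = 8 h/day × 7 days = 56 h
treadmill: 0.89 kW × 56 h = 49.84 kWh
Total energy = 370.296 kWh
Cost = 370.296 × €0.35 = €129.60

€129.60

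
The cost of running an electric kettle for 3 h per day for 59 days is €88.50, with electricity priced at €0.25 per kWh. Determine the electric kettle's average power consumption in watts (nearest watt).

Energy = €88.50 ÷ €0.25/kWh = 354 kWh
Runtime = 3 h/day × 59 days = 177 h
Power = 354 kWh ÷ 177 h = 2 kW = 2000 W

2000 W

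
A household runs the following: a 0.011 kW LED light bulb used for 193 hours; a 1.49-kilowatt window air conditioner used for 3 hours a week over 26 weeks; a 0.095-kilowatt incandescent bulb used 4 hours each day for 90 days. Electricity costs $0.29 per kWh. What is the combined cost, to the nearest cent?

$44.24

LED light bulb: 0.011 kW × 193 h = 2.123 kWh
window air conditioner: Runtime = 3 h/week × 26 weeks = 78 h
window air conditioner: 1.49 kW × 78 h = 116.22 kWh
incandescent bulb: Runtime = 4 h/day × 90 days = 360 h
incandescent bulb: 0.095 kW × 360 h = 34.2 kWh
Total energy = 152.543 kWh
Cost = 152.543 × $0.29 = $44.24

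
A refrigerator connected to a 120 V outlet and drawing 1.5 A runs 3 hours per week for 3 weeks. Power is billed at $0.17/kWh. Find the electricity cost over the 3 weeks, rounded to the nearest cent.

Power = 1.5 A × 120 V = 180 W = 0.18 kW
Runtime = 3 h/week × 3 weeks = 9 h
Energy = 0.18 kW × 9 h = 1.62 kWh
Cost = 1.62 kWh × $0.17/kWh = $0.28

$0.28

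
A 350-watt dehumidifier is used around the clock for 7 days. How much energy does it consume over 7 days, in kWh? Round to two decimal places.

58.80 kWh

Runtime = 24 h × 7 = 168 h
Energy = 0.35 kW × 168 h = 58.8 kWh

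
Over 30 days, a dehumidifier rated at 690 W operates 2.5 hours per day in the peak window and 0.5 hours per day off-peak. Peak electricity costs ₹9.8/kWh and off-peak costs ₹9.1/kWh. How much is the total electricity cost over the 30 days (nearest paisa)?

₹601.34

Peak energy = 0.69 kW × 2.5 h × 30 = 51.75 kWh
Off-peak energy = 0.69 kW × 0.5 h × 30 = 10.35 kWh
Cost = 51.75 × ₹9.8 + 10.35 × ₹9.1 = ₹507.15 + ₹94.185 = ₹601.34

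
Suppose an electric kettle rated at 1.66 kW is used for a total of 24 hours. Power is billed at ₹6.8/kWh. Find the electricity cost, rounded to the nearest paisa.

Energy = 1.66 kW × 24 h = 39.84 kWh
Cost = 39.84 kWh × ₹6.8/kWh = ₹270.91

₹270.91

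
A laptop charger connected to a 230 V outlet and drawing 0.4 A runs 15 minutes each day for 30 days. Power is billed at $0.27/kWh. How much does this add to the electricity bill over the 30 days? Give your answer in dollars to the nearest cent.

$0.19

Power = 0.4 A × 230 V = 92 W = 0.092 kW
Runtime = 15 min × 30 = 450 min = 7.5 h
Energy = 0.092 kW × 7.5 h = 0.69 kWh
Cost = 0.69 kWh × $0.27/kWh = $0.19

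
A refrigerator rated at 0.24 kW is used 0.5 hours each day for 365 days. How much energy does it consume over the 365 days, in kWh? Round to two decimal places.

43.80 kWh

Runtime = 0.5 h/day × 365 days = 182.5 h
Energy = 0.24 kW × 182.5 h = 43.8 kWh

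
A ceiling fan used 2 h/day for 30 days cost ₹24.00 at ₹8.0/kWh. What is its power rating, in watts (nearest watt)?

50 W

Energy = ₹24.00 ÷ ₹8.0/kWh = 3 kWh
Runtime = 2 h/day × 30 days = 60 h
Power = 3 kWh ÷ 60 h = 0.05 kW = 50 W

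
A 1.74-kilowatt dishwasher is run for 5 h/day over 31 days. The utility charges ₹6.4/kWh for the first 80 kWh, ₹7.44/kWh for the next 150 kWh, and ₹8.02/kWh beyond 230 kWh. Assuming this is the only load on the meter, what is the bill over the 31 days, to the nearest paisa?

₹1946.39

Runtime = 5 h/day × 31 days = 155 h
Energy = 1.74 kW × 155 h = 269.7 kWh
Tier 1 (0–80 kWh): 80 × ₹6.4 = ₹512
Tier 2 (80–230 kWh): 150 × ₹7.44 = ₹1116
Above 230 kWh: 39.7 × ₹8.02 = ₹318.394
Bill = ₹1946.39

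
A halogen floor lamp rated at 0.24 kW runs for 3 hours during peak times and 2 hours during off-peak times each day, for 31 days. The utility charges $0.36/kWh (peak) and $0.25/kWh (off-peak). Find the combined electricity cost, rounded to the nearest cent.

Peak energy = 0.24 kW × 3 h × 31 = 22.32 kWh
Off-peak energy = 0.24 kW × 2 h × 31 = 14.88 kWh
Cost = 22.32 × $0.36 + 14.88 × $0.25 = $8.0352 + $3.72 = $11.76

$11.76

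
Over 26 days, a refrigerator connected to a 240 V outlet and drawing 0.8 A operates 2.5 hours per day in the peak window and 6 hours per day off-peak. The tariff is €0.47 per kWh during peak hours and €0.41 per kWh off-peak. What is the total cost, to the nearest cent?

Power = 0.8 A × 240 V = 192 W = 0.192 kW
Peak energy = 0.192 kW × 2.5 h × 26 = 12.48 kWh
Off-peak energy = 0.192 kW × 6 h × 26 = 29.952 kWh
Cost = 12.48 × €0.47 + 29.952 × €0.41 = €5.8656 + €12.28032 = €18.15

€18.15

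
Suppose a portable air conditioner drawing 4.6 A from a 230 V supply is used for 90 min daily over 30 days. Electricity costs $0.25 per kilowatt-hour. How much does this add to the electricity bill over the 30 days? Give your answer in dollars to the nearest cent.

Power = 4.6 A × 230 V = 1058 W = 1.058 kW
Runtime = 90 min × 30 = 2700 min = 45 h
Energy = 1.058 kW × 45 h = 47.61 kWh
Cost = 47.61 kWh × $0.25/kWh = $11.90

$11.90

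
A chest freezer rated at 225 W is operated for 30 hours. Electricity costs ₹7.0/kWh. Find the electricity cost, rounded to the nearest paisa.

Energy = 0.225 kW × 30 h = 6.75 kWh
Cost = 6.75 kWh × ₹7.0/kWh = ₹47.25

₹47.25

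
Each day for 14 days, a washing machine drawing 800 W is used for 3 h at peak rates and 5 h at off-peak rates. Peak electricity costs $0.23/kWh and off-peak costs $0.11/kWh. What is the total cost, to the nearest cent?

$13.89

Peak energy = 0.8 kW × 3 h × 14 = 33.6 kWh
Off-peak energy = 0.8 kW × 5 h × 14 = 56 kWh
Cost = 33.6 × $0.23 + 56 × $0.11 = $7.728 + $6.16 = $13.89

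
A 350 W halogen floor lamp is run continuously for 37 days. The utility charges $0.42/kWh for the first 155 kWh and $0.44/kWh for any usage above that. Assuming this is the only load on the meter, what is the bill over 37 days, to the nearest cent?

$133.65

Runtime = 24 h × 37 = 888 h
Energy = 0.35 kW × 888 h = 310.8 kWh
Tier 1 (0–155 kWh): 155 × $0.42 = $65.1
Above 155 kWh: 155.8 × $0.44 = $68.552
Bill = $133.65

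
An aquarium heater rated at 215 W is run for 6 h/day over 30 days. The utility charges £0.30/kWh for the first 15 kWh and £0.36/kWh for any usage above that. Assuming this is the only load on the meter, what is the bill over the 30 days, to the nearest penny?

£13.03

Runtime = 6 h/day × 30 days = 180 h
Energy = 0.215 kW × 180 h = 38.7 kWh
Tier 1 (0–15 kWh): 15 × £0.30 = £4.5
Above 15 kWh: 23.7 × £0.36 = £8.532
Bill = £13.03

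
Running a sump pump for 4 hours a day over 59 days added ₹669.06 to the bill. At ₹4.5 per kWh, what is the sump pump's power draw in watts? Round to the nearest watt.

630 W

Energy = ₹669.06 ÷ ₹4.5/kWh = 148.68 kWh
Runtime = 4 h/day × 59 days = 236 h
Power = 148.68 kWh ÷ 236 h = 0.63 kW = 630 W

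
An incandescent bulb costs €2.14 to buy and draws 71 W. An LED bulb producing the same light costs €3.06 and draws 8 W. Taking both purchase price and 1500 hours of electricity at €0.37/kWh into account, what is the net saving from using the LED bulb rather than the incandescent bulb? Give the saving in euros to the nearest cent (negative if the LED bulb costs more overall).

€34.05

incandescent bulb: €2.14 + (71/1000) kW × 1500 h × €0.37 = €2.14 + €39.405 = €41.545
LED bulb: €3.06 + (8/1000) kW × 1500 h × €0.37 = €3.06 + €4.44 = €7.5
Saving = €41.545 − €7.5 = €34.045 → €34.05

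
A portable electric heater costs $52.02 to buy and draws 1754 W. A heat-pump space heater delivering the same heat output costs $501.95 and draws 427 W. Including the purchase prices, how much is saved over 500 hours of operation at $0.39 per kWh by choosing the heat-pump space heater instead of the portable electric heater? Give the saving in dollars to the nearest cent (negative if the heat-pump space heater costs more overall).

-$191.17

portable electric heater: $52.02 + (1754/1000) kW × 500 h × $0.39 = $52.02 + $342.03 = $394.05
heat-pump space heater: $501.95 + (427/1000) kW × 500 h × $0.39 = $501.95 + $83.265 = $585.215
Saving = $394.05 − $585.215 = −$191.165 → -$191.17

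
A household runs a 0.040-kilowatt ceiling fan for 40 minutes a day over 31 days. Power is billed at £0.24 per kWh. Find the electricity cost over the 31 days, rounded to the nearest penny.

£0.20

Runtime = 40 min × 31 = 1240 min = 20.666666… h
Energy = 0.04 kW × 20.666666… h = 0.826666… kWh
Cost = 0.826666… kWh × £0.24/kWh = £0.20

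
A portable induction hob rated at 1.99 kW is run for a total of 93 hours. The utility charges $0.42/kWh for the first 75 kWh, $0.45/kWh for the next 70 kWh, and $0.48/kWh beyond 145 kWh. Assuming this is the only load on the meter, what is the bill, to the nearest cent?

$82.23

Energy = 1.99 kW × 93 h = 185.07 kWh
Tier 1 (0–75 kWh): 75 × $0.42 = $31.5
Tier 2 (75–145 kWh): 70 × $0.45 = $31.5
Above 145 kWh: 40.07 × $0.48 = $19.2336
Bill = $82.23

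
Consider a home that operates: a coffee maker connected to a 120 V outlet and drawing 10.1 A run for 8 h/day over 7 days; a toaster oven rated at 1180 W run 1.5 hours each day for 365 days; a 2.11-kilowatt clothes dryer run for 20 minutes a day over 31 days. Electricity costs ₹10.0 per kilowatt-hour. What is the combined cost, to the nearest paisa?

coffee maker: Power = 10.1 A × 120 V = 1212 W = 1.212 kW
coffee maker: Runtime = 8 h/day × 7 days = 56 h
coffee maker: 1.212 kW × 56 h = 67.872 kWh
toaster oven: Runtime = 1.5 h/day × 365 days = 547.5 h
toaster oven: 1.18 kW × 547.5 h = 646.05 kWh
clothes dryer: Runtime = 20 min × 31 = 620 min = 10.333333… h
clothes dryer: 2.11 kW × 10.333333… h = 21.803333… kWh
Total energy = 735.725333… kWh
Cost = 735.725333… × ₹10.0 = ₹7357.25

₹7357.25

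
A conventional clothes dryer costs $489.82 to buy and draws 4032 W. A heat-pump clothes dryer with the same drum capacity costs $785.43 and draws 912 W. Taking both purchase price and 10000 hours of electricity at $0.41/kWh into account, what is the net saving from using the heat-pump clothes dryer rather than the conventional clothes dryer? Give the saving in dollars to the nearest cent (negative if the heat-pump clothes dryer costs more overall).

conventional clothes dryer: $489.82 + (4032/1000) kW × 10000 h × $0.41 = $489.82 + $16531.2 = $17021.02
heat-pump clothes dryer: $785.43 + (912/1000) kW × 10000 h × $0.41 = $785.43 + $3739.2 = $4524.63
Saving = $17021.02 − $4524.63 = $12496.39

$12496.39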